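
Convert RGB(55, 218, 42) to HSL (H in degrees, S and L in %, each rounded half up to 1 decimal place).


Normalize: R'=55/255≈0.2157, G'=218/255≈0.8549, B'=42/255≈0.1647
Max=218/255, Min=42/255, Δ=Max-Min=176/255
L = (Max+Min)/2 = (218+42)/510 = 260/510 = 0.50980… → L = 51.0%
L > 0.5 → S = Δ/(2-Max-Min) = 176/(510-218-42) = 176/250 = 0.704 → S = 70.4%
(the 1/255 factors cancel in S and H, so raw channel differences can be used)
Max is G' → H = 60 × ((B-R)/Δ + 2) = 60 × ((42-55)/176 + 2)
  -13/176 + 2 = -0.0738… + 2 = 1.9261…
  H = 60 × 1.9261… = 115.568…° → H = 115.6°
= HSL(115.6°, 70.4%, 51.0%)


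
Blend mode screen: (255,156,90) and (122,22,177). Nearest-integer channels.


Screen: C = 255 - (255-A)×(255-B)/255, rounded to nearest integer
R: 255 - (255-255)×(255-122)/255 = 255 - 0/255 ≈ 255 - 0.000 = 255.000 → 255
G: 255 - (255-156)×(255-22)/255 = 255 - 23067/255 ≈ 255 - 90.459 = 164.541 → 165
B: 255 - (255-90)×(255-177)/255 = 255 - 12870/255 ≈ 255 - 50.471 = 204.529 → 205
= RGB(255, 165, 205)


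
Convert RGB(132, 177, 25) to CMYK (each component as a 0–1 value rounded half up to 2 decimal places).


R'=132/255≈0.5176, G'=177/255≈0.6941, B'=25/255≈0.0980
K = 1 - max(R',G',B') = 1 - 177/255 = 78/255 = 0.30588… → 0.31
(1-R'-K)/(1-K) simplifies to (max-R)/max with max = 177:
C = (177-132)/177 = 45/177 = 0.25423… → 0.25
M = (177-177)/177 = 0/177 = 0 → 0.00
Y = (177-25)/177 = 152/177 = 0.85875… → 0.86
= CMYK(0.25, 0.00, 0.86, 0.31)


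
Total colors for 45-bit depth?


Colors = 2^bits = 2^45
= 35,184,372,088,832 colors


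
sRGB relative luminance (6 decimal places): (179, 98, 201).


Linearize each channel (sRGB transfer function): c = v/255; c_lin = c/12.92 if c ≤ 0.04045, else ((c+0.055)/1.055)^2.4
  R: 179/255 ≈ 0.701961 > 0.04045 → ((0.701961+0.055)/1.055)^2.4 ≈ 0.450786
  G: 98/255 ≈ 0.384314 > 0.04045 → ((0.384314+0.055)/1.055)^2.4 ≈ 0.122139
  B: 201/255 ≈ 0.788235 > 0.04045 → ((0.788235+0.055)/1.055)^2.4 ≈ 0.584078
R_lin = 0.450786, G_lin = 0.122139, B_lin = 0.584078
L = 0.2126×R + 0.7152×G + 0.0722×B
L = 0.2126×0.450786 + 0.7152×0.122139 + 0.0722×0.584078
L ≈ 0.225361


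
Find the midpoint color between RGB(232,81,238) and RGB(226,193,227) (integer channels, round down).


Midpoint: each channel = ⌊(C₁+C₂)/2⌋
R: ⌊(232+226)/2⌋ = 229
G: ⌊(81+193)/2⌋ = 137
B: ⌊(238+227)/2⌋ = 232
= RGB(229, 137, 232)


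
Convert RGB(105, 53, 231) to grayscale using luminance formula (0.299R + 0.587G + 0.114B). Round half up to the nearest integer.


Gray = 0.299×R + 0.587×G + 0.114×B
Gray = 0.299×105 + 0.587×53 + 0.114×231
Gray = 31.395 + 31.111 + 26.334
Gray = 88.840 → round half up → 89
Gray = 89


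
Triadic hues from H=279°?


Triadic: equally spaced at 120° intervals
H1 = 279°
H2 = (279 + 120) mod 360 = 39°
H3 = (279 + 240) mod 360 = 159°
Triadic = 279°, 39°, 159°


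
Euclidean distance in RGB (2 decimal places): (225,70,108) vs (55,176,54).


d = √[(R₁-R₂)² + (G₁-G₂)² + (B₁-B₂)²]
d = √[(225-55)² + (70-176)² + (108-54)²]
d = √[28900 + 11236 + 2916]
d = √43052
d ≈ 207.49


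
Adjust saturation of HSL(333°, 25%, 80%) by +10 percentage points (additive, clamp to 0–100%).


Original S = 25%
Adjustment = +10 percentage points
New S = 25 + (10) = 35
Clamp to [0, 100] → 35
= HSL(333°, 35%, 80%)


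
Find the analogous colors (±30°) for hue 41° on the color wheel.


Base hue: 41°
Left analog: (41 - 30) mod 360 = 11°
Right analog: (41 + 30) mod 360 = 71°
Analogous hues = 11° and 71°


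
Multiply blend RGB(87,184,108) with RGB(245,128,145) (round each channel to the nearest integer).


Multiply: C = A×B/255, rounded to nearest integer
R: 87×245/255 = 21315/255 ≈ 83.588 → 84
G: 184×128/255 = 23552/255 ≈ 92.361 → 92
B: 108×145/255 = 15660/255 ≈ 61.412 → 61
= RGB(84, 92, 61)


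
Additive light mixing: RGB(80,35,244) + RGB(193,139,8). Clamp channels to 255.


Additive: each channel = min(255, C₁+C₂)
R: 80+193 = 273 → 255
G: 35+139 = 174 → 174
B: 244+8 = 252 → 252
= RGB(255, 174, 252)


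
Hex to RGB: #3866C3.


38 → 56 (R)
66 → 102 (G)
C3 → 195 (B)
= RGB(56, 102, 195)


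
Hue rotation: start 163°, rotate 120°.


New hue = (H + rotation) mod 360
New hue = (163 + 120) mod 360
= 283 mod 360
= 283°


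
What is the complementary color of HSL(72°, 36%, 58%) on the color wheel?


Complement = opposite side of color wheel = hue + 180°
H' = (72 + 180) mod 360 = 252°
S and L unchanged.
= HSL(252°, 36%, 58%)


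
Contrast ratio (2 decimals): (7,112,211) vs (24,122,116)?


Linearize each sRGB channel c=v/255: c/12.92 if c ≤ 0.04045 else ((c+0.055)/1.055)^2.4
L = 0.2126×R_lin + 0.7152×G_lin + 0.0722×B_lin
Color 1 (7,112,211):
  R=7: 7/255≈0.0275 ≤ 0.04045 → 0.0275/12.92 ≈ 0.00212
  G=112: 112/255≈0.4392 > 0.04045 → ((0.4392+0.055)/1.055)^2.4 ≈ 0.16203
  B=211: 211/255≈0.8275 > 0.04045 → ((0.8275+0.055)/1.055)^2.4 ≈ 0.65141
  L1 = 0.2126×0.00212 + 0.7152×0.16203 + 0.0722×0.65141 ≈ 0.16337
Color 2 (24,122,116):
  R=24: 24/255≈0.0941 > 0.04045 → ((0.0941+0.055)/1.055)^2.4 ≈ 0.00913
  G=122: 122/255≈0.4784 > 0.04045 → ((0.4784+0.055)/1.055)^2.4 ≈ 0.19462
  B=116: 116/255≈0.4549 > 0.04045 → ((0.4549+0.055)/1.055)^2.4 ≈ 0.17465
  L2 = 0.2126×0.00913 + 0.7152×0.19462 + 0.0722×0.17465 ≈ 0.15374
Lighter = 0.16337, Darker = 0.15374
Ratio = (L_lighter + 0.05) / (L_darker + 0.05)
Ratio = (0.16337 + 0.05) / (0.15374 + 0.05) = 0.21337 / 0.20374 ≈ 1.0472
Ratio ≈ 1.05:1


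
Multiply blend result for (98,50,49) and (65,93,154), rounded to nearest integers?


Multiply: C = A×B/255, rounded to nearest integer
R: 98×65/255 = 6370/255 ≈ 24.980 → 25
G: 50×93/255 = 4650/255 ≈ 18.235 → 18
B: 49×154/255 = 7546/255 ≈ 29.592 → 30
= RGB(25, 18, 30)


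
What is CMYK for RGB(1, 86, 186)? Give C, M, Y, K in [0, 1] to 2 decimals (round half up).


R'=1/255≈0.0039, G'=86/255≈0.3373, B'=186/255≈0.7294
K = 1 - max(R',G',B') = 1 - 186/255 = 69/255 = 0.27058… → 0.27
(1-R'-K)/(1-K) simplifies to (max-R)/max with max = 186:
C = (186-1)/186 = 185/186 = 0.99462… → 0.99
M = (186-86)/186 = 100/186 = 0.53763… → 0.54
Y = (186-186)/186 = 0/186 = 0 → 0.00
= CMYK(0.99, 0.54, 0.00, 0.27)


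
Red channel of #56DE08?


Color: #56DE08
R = 56 = 86
G = DE = 222
B = 08 = 8
Red = 86


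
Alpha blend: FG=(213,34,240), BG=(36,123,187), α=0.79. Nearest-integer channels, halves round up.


C = α×F + (1-α)×B, with 1-α = 0.21
R: 0.79×213 + 0.21×36 = 168.27 + 7.56 = 175.83 → 176
G: 0.79×34 + 0.21×123 = 26.86 + 25.83 = 52.69 → 53
B: 0.79×240 + 0.21×187 = 189.60 + 39.27 = 228.87 → 229
= RGB(176, 53, 229)


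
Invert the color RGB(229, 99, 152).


Invert: (255-R, 255-G, 255-B)
R: 255-229 = 26
G: 255-99 = 156
B: 255-152 = 103
= RGB(26, 156, 103)


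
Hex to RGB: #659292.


65 → 101 (R)
92 → 146 (G)
92 → 146 (B)
= RGB(101, 146, 146)


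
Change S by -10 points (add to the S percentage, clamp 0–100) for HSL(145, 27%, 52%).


Original S = 27%
Adjustment = -10 percentage points
New S = 27 + (-10) = 17
Clamp to [0, 100] → 17
= HSL(145°, 17%, 52%)


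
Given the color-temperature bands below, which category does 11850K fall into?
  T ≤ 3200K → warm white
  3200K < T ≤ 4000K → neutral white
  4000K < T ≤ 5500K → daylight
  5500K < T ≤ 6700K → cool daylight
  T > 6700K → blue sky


Temperature: 11850K
11850K > 6700K → blue sky
Classification: blue sky


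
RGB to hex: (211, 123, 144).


R = 211 → D3 (hex)
G = 123 → 7B (hex)
B = 144 → 90 (hex)
Hex = #D37B90


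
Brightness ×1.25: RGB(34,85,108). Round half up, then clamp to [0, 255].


Multiply each channel by 1.25, round half up, clamp to [0, 255]
R: 34×1.25 = 42.5 → round → 43
G: 85×1.25 = 106.25 → round → 106
B: 108×1.25 = 135
= RGB(43, 106, 135)


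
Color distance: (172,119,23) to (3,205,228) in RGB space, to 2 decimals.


d = √[(R₁-R₂)² + (G₁-G₂)² + (B₁-B₂)²]
d = √[(172-3)² + (119-205)² + (23-228)²]
d = √[28561 + 7396 + 42025]
d = √77982
d ≈ 279.25


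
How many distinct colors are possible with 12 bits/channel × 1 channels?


Total bits = 12 bits/channel × 1 channels = 12 bits
Distinct colors = 2^12
= 4,096 colors


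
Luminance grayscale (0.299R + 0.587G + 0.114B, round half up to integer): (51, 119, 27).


Gray = 0.299×R + 0.587×G + 0.114×B
Gray = 0.299×51 + 0.587×119 + 0.114×27
Gray = 15.249 + 69.853 + 3.078
Gray = 88.180 → round half up → 88
Gray = 88


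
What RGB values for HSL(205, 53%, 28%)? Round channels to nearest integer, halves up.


H=205°, S=0.53, L=0.28
C = (1-|2L-1|)×S = (1-|-0.44|)×0.53 = 0.2968
H' = H/60 = 205/60 ≈ 3.4167; X = C×(1-|H' mod 2 - 1|) ≈ 0.1731
m = L - C/2 = 0.28 - 0.1484 = 0.1316
Sector ⌊H'⌋ = 3 → (R',G',B') = (0.0, ≈0.1731, 0.2968)
RGB = ((R'+m)×255, (G'+m)×255, (B'+m)×255) = (33.558, 77.707, 109.242)
Round half up → RGB(34, 78, 109)


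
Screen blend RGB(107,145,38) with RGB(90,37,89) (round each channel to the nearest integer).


Screen: C = 255 - (255-A)×(255-B)/255, rounded to nearest integer
R: 255 - (255-107)×(255-90)/255 = 255 - 24420/255 ≈ 255 - 95.765 = 159.235 → 159
G: 255 - (255-145)×(255-37)/255 = 255 - 23980/255 ≈ 255 - 94.039 = 160.961 → 161
B: 255 - (255-38)×(255-89)/255 = 255 - 36022/255 ≈ 255 - 141.263 = 113.737 → 114
= RGB(159, 161, 114)


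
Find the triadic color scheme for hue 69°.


Triadic: equally spaced at 120° intervals
H1 = 69°
H2 = (69 + 120) mod 360 = 189°
H3 = (69 + 240) mod 360 = 309°
Triadic = 69°, 189°, 309°


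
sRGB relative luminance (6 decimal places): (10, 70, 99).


Linearize each channel (sRGB transfer function): c = v/255; c_lin = c/12.92 if c ≤ 0.04045, else ((c+0.055)/1.055)^2.4
  R: 10/255 ≈ 0.039216 ≤ 0.04045 → 0.039216/12.92 ≈ 0.003035
  G: 70/255 ≈ 0.274510 > 0.04045 → ((0.274510+0.055)/1.055)^2.4 ≈ 0.061246
  B: 99/255 ≈ 0.388235 > 0.04045 → ((0.388235+0.055)/1.055)^2.4 ≈ 0.124772
R_lin = 0.003035, G_lin = 0.061246, B_lin = 0.124772
L = 0.2126×R + 0.7152×G + 0.0722×B
L = 0.2126×0.003035 + 0.7152×0.061246 + 0.0722×0.124772
L ≈ 0.053457


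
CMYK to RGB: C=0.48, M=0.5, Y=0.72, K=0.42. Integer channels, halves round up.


R = 255 × (1-C) × (1-K) = 255 × 0.52 × 0.58 = 76.908 → 77
G = 255 × (1-M) × (1-K) = 255 × 0.50 × 0.58 = 73.95 → 74
B = 255 × (1-Y) × (1-K) = 255 × 0.28 × 0.58 = 41.412 → 41
= RGB(77, 74, 41)


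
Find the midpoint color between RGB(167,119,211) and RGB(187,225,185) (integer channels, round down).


Midpoint: each channel = ⌊(C₁+C₂)/2⌋
R: ⌊(167+187)/2⌋ = 177
G: ⌊(119+225)/2⌋ = 172
B: ⌊(211+185)/2⌋ = 198
= RGB(177, 172, 198)


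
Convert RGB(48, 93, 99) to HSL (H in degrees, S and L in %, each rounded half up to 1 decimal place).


Normalize: R'=48/255≈0.1882, G'=93/255≈0.3647, B'=99/255≈0.3882
Max=99/255, Min=48/255, Δ=Max-Min=51/255
L = (Max+Min)/2 = (99+48)/510 = 147/510 = 0.28823… → L = 28.8%
L ≤ 0.5 → S = Δ/(Max+Min) = 51/(99+48) = 51/147 = 0.34693… → S = 34.7%
(the 1/255 factors cancel in S and H, so raw channel differences can be used)
Max is B' → H = 60 × ((R-G)/Δ + 4) = 60 × ((48-93)/51 + 4)
  -45/51 + 4 = -0.8823… + 4 = 3.1176…
  H = 60 × 3.1176… = 187.058…° → H = 187.1°
= HSL(187.1°, 34.7%, 28.8%)


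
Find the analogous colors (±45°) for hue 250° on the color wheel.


Base hue: 250°
Left analog: (250 - 45) mod 360 = 205°
Right analog: (250 + 45) mod 360 = 295°
Analogous hues = 205° and 295°


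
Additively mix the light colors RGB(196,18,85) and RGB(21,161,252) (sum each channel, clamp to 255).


Additive: each channel = min(255, C₁+C₂)
R: 196+21 = 217 → 217
G: 18+161 = 179 → 179
B: 85+252 = 337 → 255
= RGB(217, 179, 255)


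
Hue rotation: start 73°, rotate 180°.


New hue = (H + rotation) mod 360
New hue = (73 + 180) mod 360
= 253 mod 360
= 253°


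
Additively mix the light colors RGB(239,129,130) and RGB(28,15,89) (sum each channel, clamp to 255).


Additive: each channel = min(255, C₁+C₂)
R: 239+28 = 267 → 255
G: 129+15 = 144 → 144
B: 130+89 = 219 → 219
= RGB(255, 144, 219)


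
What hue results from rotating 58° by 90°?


New hue = (H + rotation) mod 360
New hue = (58 + 90) mod 360
= 148 mod 360
= 148°


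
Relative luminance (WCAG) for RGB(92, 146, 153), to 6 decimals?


Linearize each channel (sRGB transfer function): c = v/255; c_lin = c/12.92 if c ≤ 0.04045, else ((c+0.055)/1.055)^2.4
  R: 92/255 ≈ 0.360784 > 0.04045 → ((0.360784+0.055)/1.055)^2.4 ≈ 0.107023
  G: 146/255 ≈ 0.572549 > 0.04045 → ((0.572549+0.055)/1.055)^2.4 ≈ 0.287441
  B: 153/255 ≈ 0.600000 > 0.04045 → ((0.600000+0.055)/1.055)^2.4 ≈ 0.318547
R_lin = 0.107023, G_lin = 0.287441, B_lin = 0.318547
L = 0.2126×R + 0.7152×G + 0.0722×B
L = 0.2126×0.107023 + 0.7152×0.287441 + 0.0722×0.318547
L ≈ 0.251330


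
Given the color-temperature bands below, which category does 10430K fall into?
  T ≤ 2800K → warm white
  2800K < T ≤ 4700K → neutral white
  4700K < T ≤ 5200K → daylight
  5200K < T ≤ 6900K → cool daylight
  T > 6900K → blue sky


Temperature: 10430K
10430K > 6900K → blue sky
Classification: blue sky


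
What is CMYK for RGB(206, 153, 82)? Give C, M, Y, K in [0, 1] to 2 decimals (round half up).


R'=206/255≈0.8078, G'=153/255≈0.6000, B'=82/255≈0.3216
K = 1 - max(R',G',B') = 1 - 206/255 = 49/255 = 0.19215… → 0.19
(1-R'-K)/(1-K) simplifies to (max-R)/max with max = 206:
C = (206-206)/206 = 0/206 = 0 → 0.00
M = (206-153)/206 = 53/206 = 0.25728… → 0.26
Y = (206-82)/206 = 124/206 = 0.60194… → 0.60
= CMYK(0.00, 0.26, 0.60, 0.19)


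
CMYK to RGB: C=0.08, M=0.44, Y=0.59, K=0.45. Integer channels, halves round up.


R = 255 × (1-C) × (1-K) = 255 × 0.92 × 0.55 = 129.03 → 129
G = 255 × (1-M) × (1-K) = 255 × 0.56 × 0.55 = 78.54 → 79
B = 255 × (1-Y) × (1-K) = 255 × 0.41 × 0.55 = 57.5025 → 58
= RGB(129, 79, 58)


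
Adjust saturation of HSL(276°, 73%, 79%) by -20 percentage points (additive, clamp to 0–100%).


Original S = 73%
Adjustment = -20 percentage points
New S = 73 + (-20) = 53
Clamp to [0, 100] → 53
= HSL(276°, 53%, 79%)


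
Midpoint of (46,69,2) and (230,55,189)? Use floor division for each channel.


Midpoint: each channel = ⌊(C₁+C₂)/2⌋
R: ⌊(46+230)/2⌋ = 138
G: ⌊(69+55)/2⌋ = 62
B: ⌊(2+189)/2⌋ = 95
= RGB(138, 62, 95)


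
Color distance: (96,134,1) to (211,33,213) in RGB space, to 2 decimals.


d = √[(R₁-R₂)² + (G₁-G₂)² + (B₁-B₂)²]
d = √[(96-211)² + (134-33)² + (1-213)²]
d = √[13225 + 10201 + 44944]
d = √68370
d ≈ 261.48


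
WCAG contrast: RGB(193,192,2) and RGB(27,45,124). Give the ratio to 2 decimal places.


Linearize each sRGB channel c=v/255: c/12.92 if c ≤ 0.04045 else ((c+0.055)/1.055)^2.4
L = 0.2126×R_lin + 0.7152×G_lin + 0.0722×B_lin
Color 1 (193,192,2):
  R=193: 193/255≈0.7569 > 0.04045 → ((0.7569+0.055)/1.055)^2.4 ≈ 0.53328
  G=192: 192/255≈0.7529 > 0.04045 → ((0.7529+0.055)/1.055)^2.4 ≈ 0.52712
  B=2: 2/255≈0.0078 ≤ 0.04045 → 0.0078/12.92 ≈ 0.00061
  L1 = 0.2126×0.53328 + 0.7152×0.52712 + 0.0722×0.00061 ≈ 0.49041
Color 2 (27,45,124):
  R=27: 27/255≈0.1059 > 0.04045 → ((0.1059+0.055)/1.055)^2.4 ≈ 0.01096
  G=45: 45/255≈0.1765 > 0.04045 → ((0.1765+0.055)/1.055)^2.4 ≈ 0.02624
  B=124: 124/255≈0.4863 > 0.04045 → ((0.4863+0.055)/1.055)^2.4 ≈ 0.20156
  L2 = 0.2126×0.01096 + 0.7152×0.02624 + 0.0722×0.20156 ≈ 0.03565
Lighter = 0.49041, Darker = 0.03565
Ratio = (L_lighter + 0.05) / (L_darker + 0.05)
Ratio = (0.49041 + 0.05) / (0.03565 + 0.05) = 0.54041 / 0.08565 ≈ 6.3095
Ratio ≈ 6.31:1


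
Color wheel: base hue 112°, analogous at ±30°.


Base hue: 112°
Left analog: (112 - 30) mod 360 = 82°
Right analog: (112 + 30) mod 360 = 142°
Analogous hues = 82° and 142°


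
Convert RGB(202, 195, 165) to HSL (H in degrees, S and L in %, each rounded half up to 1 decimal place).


Normalize: R'=202/255≈0.7922, G'=195/255≈0.7647, B'=165/255≈0.6471
Max=202/255, Min=165/255, Δ=Max-Min=37/255
L = (Max+Min)/2 = (202+165)/510 = 367/510 = 0.71960… → L = 72.0%
L > 0.5 → S = Δ/(2-Max-Min) = 37/(510-202-165) = 37/143 = 0.25874… → S = 25.9%
(the 1/255 factors cancel in S and H, so raw channel differences can be used)
Max is R' → H = 60 × (((G-B)/Δ) mod 6) = 60 × (((195-165)/37) mod 6)
  30/37 = 0.8108…
  H = 60 × 0.8108… = 48.648…° → H = 48.6°
= HSL(48.6°, 25.9%, 72.0%)


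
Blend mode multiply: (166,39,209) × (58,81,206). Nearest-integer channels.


Multiply: C = A×B/255, rounded to nearest integer
R: 166×58/255 = 9628/255 ≈ 37.757 → 38
G: 39×81/255 = 3159/255 ≈ 12.388 → 12
B: 209×206/255 = 43054/255 ≈ 168.839 → 169
= RGB(38, 12, 169)


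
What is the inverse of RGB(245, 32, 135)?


Invert: (255-R, 255-G, 255-B)
R: 255-245 = 10
G: 255-32 = 223
B: 255-135 = 120
= RGB(10, 223, 120)


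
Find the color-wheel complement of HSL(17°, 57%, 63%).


Complement = opposite side of color wheel = hue + 180°
H' = (17 + 180) mod 360 = 197°
S and L unchanged.
= HSL(197°, 57%, 63%)


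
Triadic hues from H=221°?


Triadic: equally spaced at 120° intervals
H1 = 221°
H2 = (221 + 120) mod 360 = 341°
H3 = (221 + 240) mod 360 = 101°
Triadic = 221°, 341°, 101°


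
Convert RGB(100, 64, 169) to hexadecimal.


R = 100 → 64 (hex)
G = 64 → 40 (hex)
B = 169 → A9 (hex)
Hex = #6440A9


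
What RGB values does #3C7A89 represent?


3C → 60 (R)
7A → 122 (G)
89 → 137 (B)
= RGB(60, 122, 137)


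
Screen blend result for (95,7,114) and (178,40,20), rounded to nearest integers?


Screen: C = 255 - (255-A)×(255-B)/255, rounded to nearest integer
R: 255 - (255-95)×(255-178)/255 = 255 - 12320/255 ≈ 255 - 48.314 = 206.686 → 207
G: 255 - (255-7)×(255-40)/255 = 255 - 53320/255 ≈ 255 - 209.098 = 45.902 → 46
B: 255 - (255-114)×(255-20)/255 = 255 - 33135/255 ≈ 255 - 129.941 = 125.059 → 125
= RGB(207, 46, 125)


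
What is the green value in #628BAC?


Color: #628BAC
R = 62 = 98
G = 8B = 139
B = AC = 172
Green = 139


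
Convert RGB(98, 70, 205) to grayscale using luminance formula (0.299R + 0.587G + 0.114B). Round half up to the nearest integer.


Gray = 0.299×R + 0.587×G + 0.114×B
Gray = 0.299×98 + 0.587×70 + 0.114×205
Gray = 29.302 + 41.090 + 23.370
Gray = 93.762 → round half up → 94
Gray = 94


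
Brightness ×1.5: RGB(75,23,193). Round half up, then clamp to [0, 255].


Multiply each channel by 1.5, round half up, clamp to [0, 255]
R: 75×1.5 = 112.5 → round → 113
G: 23×1.5 = 34.5 → round → 35
B: 193×1.5 = 289.5 → round → 290 → clamp → 255
= RGB(113, 35, 255)


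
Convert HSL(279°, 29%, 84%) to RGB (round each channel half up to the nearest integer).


H=279°, S=0.29, L=0.84
C = (1-|2L-1|)×S = (1-|0.68|)×0.29 = 0.0928
H' = H/60 = 279/60 ≈ 4.6500; X = C×(1-|H' mod 2 - 1|) = 0.06032
m = L - C/2 = 0.84 - 0.0464 = 0.7936
Sector ⌊H'⌋ = 4 → (R',G',B') = (0.06032, 0.0, 0.0928)
RGB = ((R'+m)×255, (G'+m)×255, (B'+m)×255) = (217.7496, 202.368, 226.032)
Round half up → RGB(218, 202, 226)


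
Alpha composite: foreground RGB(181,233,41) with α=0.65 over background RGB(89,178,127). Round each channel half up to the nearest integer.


C = α×F + (1-α)×B, with 1-α = 0.35
R: 0.65×181 + 0.35×89 = 117.65 + 31.15 = 148.80 → 149
G: 0.65×233 + 0.35×178 = 151.45 + 62.30 = 213.75 → 214
B: 0.65×41 + 0.35×127 = 26.65 + 44.45 = 71.10 → 71
= RGB(149, 214, 71)


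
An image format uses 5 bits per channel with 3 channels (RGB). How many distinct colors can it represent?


Total bits = 5 bits/channel × 3 channels = 15 bits
Distinct colors = 2^15
= 32,768 colors


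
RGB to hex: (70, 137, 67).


R = 70 → 46 (hex)
G = 137 → 89 (hex)
B = 67 → 43 (hex)
Hex = #468943


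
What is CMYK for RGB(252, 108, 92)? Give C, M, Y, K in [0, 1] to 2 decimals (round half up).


R'=252/255≈0.9882, G'=108/255≈0.4235, B'=92/255≈0.3608
K = 1 - max(R',G',B') = 1 - 252/255 = 3/255 = 0.01176… → 0.01
(1-R'-K)/(1-K) simplifies to (max-R)/max with max = 252:
C = (252-252)/252 = 0/252 = 0 → 0.00
M = (252-108)/252 = 144/252 = 0.57142… → 0.57
Y = (252-92)/252 = 160/252 = 0.63492… → 0.63
= CMYK(0.00, 0.57, 0.63, 0.01)


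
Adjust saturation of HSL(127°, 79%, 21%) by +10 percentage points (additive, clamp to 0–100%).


Original S = 79%
Adjustment = +10 percentage points
New S = 79 + (10) = 89
Clamp to [0, 100] → 89
= HSL(127°, 89%, 21%)


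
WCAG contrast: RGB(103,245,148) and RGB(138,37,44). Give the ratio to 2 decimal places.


Linearize each sRGB channel c=v/255: c/12.92 if c ≤ 0.04045 else ((c+0.055)/1.055)^2.4
L = 0.2126×R_lin + 0.7152×G_lin + 0.0722×B_lin
Color 1 (103,245,148):
  R=103: 103/255≈0.4039 > 0.04045 → ((0.4039+0.055)/1.055)^2.4 ≈ 0.13563
  G=245: 245/255≈0.9608 > 0.04045 → ((0.9608+0.055)/1.055)^2.4 ≈ 0.91310
  B=148: 148/255≈0.5804 > 0.04045 → ((0.5804+0.055)/1.055)^2.4 ≈ 0.29614
  L1 = 0.2126×0.13563 + 0.7152×0.91310 + 0.0722×0.29614 ≈ 0.70326
Color 2 (138,37,44):
  R=138: 138/255≈0.5412 > 0.04045 → ((0.5412+0.055)/1.055)^2.4 ≈ 0.25415
  G=37: 37/255≈0.1451 > 0.04045 → ((0.1451+0.055)/1.055)^2.4 ≈ 0.01850
  B=44: 44/255≈0.1725 > 0.04045 → ((0.1725+0.055)/1.055)^2.4 ≈ 0.02519
  L2 = 0.2126×0.25415 + 0.7152×0.01850 + 0.0722×0.02519 ≈ 0.06908
Lighter = 0.70326, Darker = 0.06908
Ratio = (L_lighter + 0.05) / (L_darker + 0.05)
Ratio = (0.70326 + 0.05) / (0.06908 + 0.05) = 0.75326 / 0.11908 ≈ 6.3256
Ratio ≈ 6.33:1


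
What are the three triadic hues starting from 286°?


Triadic: equally spaced at 120° intervals
H1 = 286°
H2 = (286 + 120) mod 360 = 46°
H3 = (286 + 240) mod 360 = 166°
Triadic = 286°, 46°, 166°


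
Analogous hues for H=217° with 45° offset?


Base hue: 217°
Left analog: (217 - 45) mod 360 = 172°
Right analog: (217 + 45) mod 360 = 262°
Analogous hues = 172° and 262°


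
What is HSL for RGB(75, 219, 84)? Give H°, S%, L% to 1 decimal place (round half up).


Normalize: R'=75/255≈0.2941, G'=219/255≈0.8588, B'=84/255≈0.3294
Max=219/255, Min=75/255, Δ=Max-Min=144/255
L = (Max+Min)/2 = (219+75)/510 = 294/510 = 0.57647… → L = 57.6%
L > 0.5 → S = Δ/(2-Max-Min) = 144/(510-219-75) = 144/216 = 0.66666… → S = 66.7%
(the 1/255 factors cancel in S and H, so raw channel differences can be used)
Max is G' → H = 60 × ((B-R)/Δ + 2) = 60 × ((84-75)/144 + 2)
  9/144 + 2 = 0.0625 + 2 = 2.0625
  H = 60 × 2.0625 = 123.75° → H = 123.8°
= HSL(123.8°, 66.7%, 57.6%)


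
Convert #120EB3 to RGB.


12 → 18 (R)
0E → 14 (G)
B3 → 179 (B)
= RGB(18, 14, 179)


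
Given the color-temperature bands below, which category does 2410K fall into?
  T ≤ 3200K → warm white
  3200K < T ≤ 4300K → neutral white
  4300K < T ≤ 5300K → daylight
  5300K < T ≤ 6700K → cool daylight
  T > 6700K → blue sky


Temperature: 2410K
2410K ≤ 3200K → warm white
Classification: warm white


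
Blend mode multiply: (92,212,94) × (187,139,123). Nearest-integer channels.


Multiply: C = A×B/255, rounded to nearest integer
R: 92×187/255 = 17204/255 ≈ 67.467 → 67
G: 212×139/255 = 29468/255 ≈ 115.561 → 116
B: 94×123/255 = 11562/255 ≈ 45.341 → 45
= RGB(67, 116, 45)


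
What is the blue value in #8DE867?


Color: #8DE867
R = 8D = 141
G = E8 = 232
B = 67 = 103
Blue = 103


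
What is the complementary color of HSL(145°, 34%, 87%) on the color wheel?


Complement = opposite side of color wheel = hue + 180°
H' = (145 + 180) mod 360 = 325°
S and L unchanged.
= HSL(325°, 34%, 87%)


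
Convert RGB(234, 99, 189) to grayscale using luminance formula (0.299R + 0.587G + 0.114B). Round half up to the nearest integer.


Gray = 0.299×R + 0.587×G + 0.114×B
Gray = 0.299×234 + 0.587×99 + 0.114×189
Gray = 69.966 + 58.113 + 21.546
Gray = 149.625 → round half up → 150
Gray = 150


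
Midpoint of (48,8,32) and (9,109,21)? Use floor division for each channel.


Midpoint: each channel = ⌊(C₁+C₂)/2⌋
R: ⌊(48+9)/2⌋ = 28
G: ⌊(8+109)/2⌋ = 58
B: ⌊(32+21)/2⌋ = 26
= RGB(28, 58, 26)


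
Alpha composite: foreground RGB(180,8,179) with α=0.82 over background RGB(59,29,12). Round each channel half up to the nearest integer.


C = α×F + (1-α)×B, with 1-α = 0.18
R: 0.82×180 + 0.18×59 = 147.60 + 10.62 = 158.22 → 158
G: 0.82×8 + 0.18×29 = 6.56 + 5.22 = 11.78 → 12
B: 0.82×179 + 0.18×12 = 146.78 + 2.16 = 148.94 → 149
= RGB(158, 12, 149)


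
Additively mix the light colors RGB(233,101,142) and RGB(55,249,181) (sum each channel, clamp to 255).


Additive: each channel = min(255, C₁+C₂)
R: 233+55 = 288 → 255
G: 101+249 = 350 → 255
B: 142+181 = 323 → 255
= RGB(255, 255, 255)


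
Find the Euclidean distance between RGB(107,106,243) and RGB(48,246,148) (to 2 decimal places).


d = √[(R₁-R₂)² + (G₁-G₂)² + (B₁-B₂)²]
d = √[(107-48)² + (106-246)² + (243-148)²]
d = √[3481 + 19600 + 9025]
d = √32106
d ≈ 179.18


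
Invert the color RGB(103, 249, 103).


Invert: (255-R, 255-G, 255-B)
R: 255-103 = 152
G: 255-249 = 6
B: 255-103 = 152
= RGB(152, 6, 152)


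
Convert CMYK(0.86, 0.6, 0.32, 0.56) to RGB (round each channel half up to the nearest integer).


R = 255 × (1-C) × (1-K) = 255 × 0.14 × 0.44 = 15.708 → 16
G = 255 × (1-M) × (1-K) = 255 × 0.40 × 0.44 = 44.88 → 45
B = 255 × (1-Y) × (1-K) = 255 × 0.68 × 0.44 = 76.296 → 76
= RGB(16, 45, 76)


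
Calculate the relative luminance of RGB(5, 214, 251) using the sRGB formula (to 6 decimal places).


Linearize each channel (sRGB transfer function): c = v/255; c_lin = c/12.92 if c ≤ 0.04045, else ((c+0.055)/1.055)^2.4
  R: 5/255 ≈ 0.019608 ≤ 0.04045 → 0.019608/12.92 ≈ 0.001518
  G: 214/255 ≈ 0.839216 > 0.04045 → ((0.839216+0.055)/1.055)^2.4 ≈ 0.672443
  B: 251/255 ≈ 0.984314 > 0.04045 → ((0.984314+0.055)/1.055)^2.4 ≈ 0.964686
R_lin = 0.001518, G_lin = 0.672443, B_lin = 0.964686
L = 0.2126×R + 0.7152×G + 0.0722×B
L = 0.2126×0.001518 + 0.7152×0.672443 + 0.0722×0.964686
L ≈ 0.550904


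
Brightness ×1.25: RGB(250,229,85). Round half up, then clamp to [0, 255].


Multiply each channel by 1.25, round half up, clamp to [0, 255]
R: 250×1.25 = 312.5 → round → 313 → clamp → 255
G: 229×1.25 = 286.25 → round → 286 → clamp → 255
B: 85×1.25 = 106.25 → round → 106
= RGB(255, 255, 106)


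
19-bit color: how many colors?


Colors = 2^bits = 2^19
= 524,288 colors


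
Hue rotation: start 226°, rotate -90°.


New hue = (H + rotation) mod 360
New hue = (226 -90) mod 360
= 136 mod 360
= 136°


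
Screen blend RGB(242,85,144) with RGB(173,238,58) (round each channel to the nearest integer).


Screen: C = 255 - (255-A)×(255-B)/255, rounded to nearest integer
R: 255 - (255-242)×(255-173)/255 = 255 - 1066/255 ≈ 255 - 4.180 = 250.820 → 251
G: 255 - (255-85)×(255-238)/255 = 255 - 2890/255 ≈ 255 - 11.333 = 243.667 → 244
B: 255 - (255-144)×(255-58)/255 = 255 - 21867/255 ≈ 255 - 85.753 = 169.247 → 169
= RGB(251, 244, 169)


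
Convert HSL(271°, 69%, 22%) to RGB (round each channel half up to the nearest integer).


H=271°, S=0.69, L=0.22
C = (1-|2L-1|)×S = (1-|-0.56|)×0.69 = 0.3036
H' = H/60 = 271/60 ≈ 4.5167; X = C×(1-|H' mod 2 - 1|) = 0.15686
m = L - C/2 = 0.22 - 0.1518 = 0.0682
Sector ⌊H'⌋ = 4 → (R',G',B') = (0.15686, 0.0, 0.3036)
RGB = ((R'+m)×255, (G'+m)×255, (B'+m)×255) = (57.3903, 17.391, 94.809)
Round half up → RGB(57, 17, 95)


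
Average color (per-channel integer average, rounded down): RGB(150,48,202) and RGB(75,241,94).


Midpoint: each channel = ⌊(C₁+C₂)/2⌋
R: ⌊(150+75)/2⌋ = 112
G: ⌊(48+241)/2⌋ = 144
B: ⌊(202+94)/2⌋ = 148
= RGB(112, 144, 148)


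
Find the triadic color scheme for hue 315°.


Triadic: equally spaced at 120° intervals
H1 = 315°
H2 = (315 + 120) mod 360 = 75°
H3 = (315 + 240) mod 360 = 195°
Triadic = 315°, 75°, 195°


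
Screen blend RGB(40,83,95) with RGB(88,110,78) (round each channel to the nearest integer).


Screen: C = 255 - (255-A)×(255-B)/255, rounded to nearest integer
R: 255 - (255-40)×(255-88)/255 = 255 - 35905/255 ≈ 255 - 140.804 = 114.196 → 114
G: 255 - (255-83)×(255-110)/255 = 255 - 24940/255 ≈ 255 - 97.804 = 157.196 → 157
B: 255 - (255-95)×(255-78)/255 = 255 - 28320/255 ≈ 255 - 111.059 = 143.941 → 144
= RGB(114, 157, 144)


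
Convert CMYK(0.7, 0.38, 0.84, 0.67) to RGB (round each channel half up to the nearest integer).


R = 255 × (1-C) × (1-K) = 255 × 0.30 × 0.33 = 25.245 → 25
G = 255 × (1-M) × (1-K) = 255 × 0.62 × 0.33 = 52.173 → 52
B = 255 × (1-Y) × (1-K) = 255 × 0.16 × 0.33 = 13.464 → 13
= RGB(25, 52, 13)


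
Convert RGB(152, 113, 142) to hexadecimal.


R = 152 → 98 (hex)
G = 113 → 71 (hex)
B = 142 → 8E (hex)
Hex = #98718E


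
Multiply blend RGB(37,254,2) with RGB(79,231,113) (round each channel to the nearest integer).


Multiply: C = A×B/255, rounded to nearest integer
R: 37×79/255 = 2923/255 ≈ 11.463 → 11
G: 254×231/255 = 58674/255 ≈ 230.094 → 230
B: 2×113/255 = 226/255 ≈ 0.886 → 1
= RGB(11, 230, 1)


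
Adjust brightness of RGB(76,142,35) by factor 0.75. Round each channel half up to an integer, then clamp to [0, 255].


Multiply each channel by 0.75, round half up, clamp to [0, 255]
R: 76×0.75 = 57
G: 142×0.75 = 106.5 → round → 107
B: 35×0.75 = 26.25 → round → 26
= RGB(57, 107, 26)


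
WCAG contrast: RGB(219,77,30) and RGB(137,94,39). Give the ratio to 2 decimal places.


Linearize each sRGB channel c=v/255: c/12.92 if c ≤ 0.04045 else ((c+0.055)/1.055)^2.4
L = 0.2126×R_lin + 0.7152×G_lin + 0.0722×B_lin
Color 1 (219,77,30):
  R=219: 219/255≈0.8588 > 0.04045 → ((0.8588+0.055)/1.055)^2.4 ≈ 0.70838
  G=77: 77/255≈0.3020 > 0.04045 → ((0.3020+0.055)/1.055)^2.4 ≈ 0.07421
  B=30: 30/255≈0.1176 > 0.04045 → ((0.1176+0.055)/1.055)^2.4 ≈ 0.01298
  L1 = 0.2126×0.70838 + 0.7152×0.07421 + 0.0722×0.01298 ≈ 0.20462
Color 2 (137,94,39):
  R=137: 137/255≈0.5373 > 0.04045 → ((0.5373+0.055)/1.055)^2.4 ≈ 0.25016
  G=94: 94/255≈0.3686 > 0.04045 → ((0.3686+0.055)/1.055)^2.4 ≈ 0.11193
  B=39: 39/255≈0.1529 > 0.04045 → ((0.1529+0.055)/1.055)^2.4 ≈ 0.02029
  L2 = 0.2126×0.25016 + 0.7152×0.11193 + 0.0722×0.02029 ≈ 0.13470
Lighter = 0.20462, Darker = 0.13470
Ratio = (L_lighter + 0.05) / (L_darker + 0.05)
Ratio = (0.20462 + 0.05) / (0.13470 + 0.05) = 0.25462 / 0.18470 ≈ 1.3785
Ratio ≈ 1.38:1


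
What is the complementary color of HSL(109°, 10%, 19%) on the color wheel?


Complement = opposite side of color wheel = hue + 180°
H' = (109 + 180) mod 360 = 289°
S and L unchanged.
= HSL(289°, 10%, 19%)


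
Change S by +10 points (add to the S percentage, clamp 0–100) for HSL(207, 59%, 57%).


Original S = 59%
Adjustment = +10 percentage points
New S = 59 + (10) = 69
Clamp to [0, 100] → 69
= HSL(207°, 69%, 57%)


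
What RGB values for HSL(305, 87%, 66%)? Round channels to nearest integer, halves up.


H=305°, S=0.87, L=0.66
C = (1-|2L-1|)×S = (1-|0.32|)×0.87 = 0.5916
H' = H/60 = 305/60 ≈ 5.0833; X = C×(1-|H' mod 2 - 1|) = 0.5423
m = L - C/2 = 0.66 - 0.2958 = 0.3642
Sector ⌊H'⌋ = 5 → (R',G',B') = (0.5916, 0.0, 0.5423)
RGB = ((R'+m)×255, (G'+m)×255, (B'+m)×255) = (243.729, 92.871, 231.1575)
Round half up → RGB(244, 93, 231)


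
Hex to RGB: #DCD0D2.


DC → 220 (R)
D0 → 208 (G)
D2 → 210 (B)
= RGB(220, 208, 210)


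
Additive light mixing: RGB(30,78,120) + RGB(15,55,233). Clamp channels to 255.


Additive: each channel = min(255, C₁+C₂)
R: 30+15 = 45 → 45
G: 78+55 = 133 → 133
B: 120+233 = 353 → 255
= RGB(45, 133, 255)


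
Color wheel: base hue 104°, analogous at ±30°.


Base hue: 104°
Left analog: (104 - 30) mod 360 = 74°
Right analog: (104 + 30) mod 360 = 134°
Analogous hues = 74° and 134°


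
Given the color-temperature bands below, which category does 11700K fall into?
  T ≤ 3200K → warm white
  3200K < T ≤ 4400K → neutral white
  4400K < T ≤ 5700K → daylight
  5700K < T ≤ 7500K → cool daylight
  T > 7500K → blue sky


Temperature: 11700K
11700K > 7500K → blue sky
Classification: blue sky


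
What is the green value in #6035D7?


Color: #6035D7
R = 60 = 96
G = 35 = 53
B = D7 = 215
Green = 53


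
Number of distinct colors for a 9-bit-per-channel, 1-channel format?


Total bits = 9 bits/channel × 1 channels = 9 bits
Distinct colors = 2^9
= 512 colors


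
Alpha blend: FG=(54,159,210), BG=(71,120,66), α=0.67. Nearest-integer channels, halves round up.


C = α×F + (1-α)×B, with 1-α = 0.33
R: 0.67×54 + 0.33×71 = 36.18 + 23.43 = 59.61 → 60
G: 0.67×159 + 0.33×120 = 106.53 + 39.60 = 146.13 → 146
B: 0.67×210 + 0.33×66 = 140.70 + 21.78 = 162.48 → 162
= RGB(60, 146, 162)


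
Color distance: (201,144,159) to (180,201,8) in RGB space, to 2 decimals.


d = √[(R₁-R₂)² + (G₁-G₂)² + (B₁-B₂)²]
d = √[(201-180)² + (144-201)² + (159-8)²]
d = √[441 + 3249 + 22801]
d = √26491
d ≈ 162.76


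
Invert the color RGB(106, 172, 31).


Invert: (255-R, 255-G, 255-B)
R: 255-106 = 149
G: 255-172 = 83
B: 255-31 = 224
= RGB(149, 83, 224)


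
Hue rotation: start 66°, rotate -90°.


New hue = (H + rotation) mod 360
New hue = (66 -90) mod 360
= -24 mod 360
= 336°


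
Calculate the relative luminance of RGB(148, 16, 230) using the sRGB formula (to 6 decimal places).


Linearize each channel (sRGB transfer function): c = v/255; c_lin = c/12.92 if c ≤ 0.04045, else ((c+0.055)/1.055)^2.4
  R: 148/255 ≈ 0.580392 > 0.04045 → ((0.580392+0.055)/1.055)^2.4 ≈ 0.296138
  G: 16/255 ≈ 0.062745 > 0.04045 → ((0.062745+0.055)/1.055)^2.4 ≈ 0.005182
  B: 230/255 ≈ 0.901961 > 0.04045 → ((0.901961+0.055)/1.055)^2.4 ≈ 0.791298
R_lin = 0.296138, G_lin = 0.005182, B_lin = 0.791298
L = 0.2126×R + 0.7152×G + 0.0722×B
L = 0.2126×0.296138 + 0.7152×0.005182 + 0.0722×0.791298
L ≈ 0.123797


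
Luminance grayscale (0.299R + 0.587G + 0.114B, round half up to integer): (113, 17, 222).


Gray = 0.299×R + 0.587×G + 0.114×B
Gray = 0.299×113 + 0.587×17 + 0.114×222
Gray = 33.787 + 9.979 + 25.308
Gray = 69.074 → round half up → 69
Gray = 69


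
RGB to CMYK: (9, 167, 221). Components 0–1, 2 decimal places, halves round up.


R'=9/255≈0.0353, G'=167/255≈0.6549, B'=221/255≈0.8667
K = 1 - max(R',G',B') = 1 - 221/255 = 34/255 = 0.13333… → 0.13
(1-R'-K)/(1-K) simplifies to (max-R)/max with max = 221:
C = (221-9)/221 = 212/221 = 0.95927… → 0.96
M = (221-167)/221 = 54/221 = 0.24434… → 0.24
Y = (221-221)/221 = 0/221 = 0 → 0.00
= CMYK(0.96, 0.24, 0.00, 0.13)


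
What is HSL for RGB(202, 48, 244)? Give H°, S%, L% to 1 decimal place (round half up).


Normalize: R'=202/255≈0.7922, G'=48/255≈0.1882, B'=244/255≈0.9569
Max=244/255, Min=48/255, Δ=Max-Min=196/255
L = (Max+Min)/2 = (244+48)/510 = 292/510 = 0.57254… → L = 57.3%
L > 0.5 → S = Δ/(2-Max-Min) = 196/(510-244-48) = 196/218 = 0.89908… → S = 89.9%
(the 1/255 factors cancel in S and H, so raw channel differences can be used)
Max is B' → H = 60 × ((R-G)/Δ + 4) = 60 × ((202-48)/196 + 4)
  154/196 + 4 = 0.7857… + 4 = 4.7857…
  H = 60 × 4.7857… = 287.142…° → H = 287.1°
= HSL(287.1°, 89.9%, 57.3%)


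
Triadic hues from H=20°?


Triadic: equally spaced at 120° intervals
H1 = 20°
H2 = (20 + 120) mod 360 = 140°
H3 = (20 + 240) mod 360 = 260°
Triadic = 20°, 140°, 260°


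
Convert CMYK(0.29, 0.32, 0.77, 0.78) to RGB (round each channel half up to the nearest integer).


R = 255 × (1-C) × (1-K) = 255 × 0.71 × 0.22 = 39.831 → 40
G = 255 × (1-M) × (1-K) = 255 × 0.68 × 0.22 = 38.148 → 38
B = 255 × (1-Y) × (1-K) = 255 × 0.23 × 0.22 = 12.903 → 13
= RGB(40, 38, 13)


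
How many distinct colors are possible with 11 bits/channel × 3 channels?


Total bits = 11 bits/channel × 3 channels = 33 bits
Distinct colors = 2^33
= 8,589,934,592 colors


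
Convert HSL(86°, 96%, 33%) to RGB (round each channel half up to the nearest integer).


H=86°, S=0.96, L=0.33
C = (1-|2L-1|)×S = (1-|-0.34|)×0.96 = 0.6336
H' = H/60 = 86/60 ≈ 1.4333; X = C×(1-|H' mod 2 - 1|) = 0.35904
m = L - C/2 = 0.33 - 0.3168 = 0.0132
Sector ⌊H'⌋ = 1 → (R',G',B') = (0.35904, 0.6336, 0.0)
RGB = ((R'+m)×255, (G'+m)×255, (B'+m)×255) = (94.9212, 164.934, 3.366)
Round half up → RGB(95, 165, 3)


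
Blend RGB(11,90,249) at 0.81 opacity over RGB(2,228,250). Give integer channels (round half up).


C = α×F + (1-α)×B, with 1-α = 0.19
R: 0.81×11 + 0.19×2 = 8.91 + 0.38 = 9.29 → 9
G: 0.81×90 + 0.19×228 = 72.90 + 43.32 = 116.22 → 116
B: 0.81×249 + 0.19×250 = 201.69 + 47.50 = 249.19 → 249
= RGB(9, 116, 249)


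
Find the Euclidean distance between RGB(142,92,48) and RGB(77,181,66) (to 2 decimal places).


d = √[(R₁-R₂)² + (G₁-G₂)² + (B₁-B₂)²]
d = √[(142-77)² + (92-181)² + (48-66)²]
d = √[4225 + 7921 + 324]
d = √12470
d ≈ 111.67


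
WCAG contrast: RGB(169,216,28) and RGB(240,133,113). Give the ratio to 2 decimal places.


Linearize each sRGB channel c=v/255: c/12.92 if c ≤ 0.04045 else ((c+0.055)/1.055)^2.4
L = 0.2126×R_lin + 0.7152×G_lin + 0.0722×B_lin
Color 1 (169,216,28):
  R=169: 169/255≈0.6627 > 0.04045 → ((0.6627+0.055)/1.055)^2.4 ≈ 0.39676
  G=216: 216/255≈0.8471 > 0.04045 → ((0.8471+0.055)/1.055)^2.4 ≈ 0.68669
  B=28: 28/255≈0.1098 > 0.04045 → ((0.1098+0.055)/1.055)^2.4 ≈ 0.01161
  L1 = 0.2126×0.39676 + 0.7152×0.68669 + 0.0722×0.01161 ≈ 0.57631
Color 2 (240,133,113):
  R=240: 240/255≈0.9412 > 0.04045 → ((0.9412+0.055)/1.055)^2.4 ≈ 0.87137
  G=133: 133/255≈0.5216 > 0.04045 → ((0.5216+0.055)/1.055)^2.4 ≈ 0.23455
  B=113: 113/255≈0.4431 > 0.04045 → ((0.4431+0.055)/1.055)^2.4 ≈ 0.16513
  L2 = 0.2126×0.87137 + 0.7152×0.23455 + 0.0722×0.16513 ≈ 0.36493
Lighter = 0.57631, Darker = 0.36493
Ratio = (L_lighter + 0.05) / (L_darker + 0.05)
Ratio = (0.57631 + 0.05) / (0.36493 + 0.05) = 0.62631 / 0.41493 ≈ 1.5094
Ratio ≈ 1.51:1


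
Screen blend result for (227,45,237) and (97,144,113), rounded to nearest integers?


Screen: C = 255 - (255-A)×(255-B)/255, rounded to nearest integer
R: 255 - (255-227)×(255-97)/255 = 255 - 4424/255 ≈ 255 - 17.349 = 237.651 → 238
G: 255 - (255-45)×(255-144)/255 = 255 - 23310/255 ≈ 255 - 91.412 = 163.588 → 164
B: 255 - (255-237)×(255-113)/255 = 255 - 2556/255 ≈ 255 - 10.024 = 244.976 → 245
= RGB(238, 164, 245)


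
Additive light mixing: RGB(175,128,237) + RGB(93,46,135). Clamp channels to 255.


Additive: each channel = min(255, C₁+C₂)
R: 175+93 = 268 → 255
G: 128+46 = 174 → 174
B: 237+135 = 372 → 255
= RGB(255, 174, 255)


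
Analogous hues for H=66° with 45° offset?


Base hue: 66°
Left analog: (66 - 45) mod 360 = 21°
Right analog: (66 + 45) mod 360 = 111°
Analogous hues = 21° and 111°


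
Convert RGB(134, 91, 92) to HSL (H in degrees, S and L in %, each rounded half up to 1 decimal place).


Normalize: R'=134/255≈0.5255, G'=91/255≈0.3569, B'=92/255≈0.3608
Max=134/255, Min=91/255, Δ=Max-Min=43/255
L = (Max+Min)/2 = (134+91)/510 = 225/510 = 0.44117… → L = 44.1%
L ≤ 0.5 → S = Δ/(Max+Min) = 43/(134+91) = 43/225 = 0.19111… → S = 19.1%
(the 1/255 factors cancel in S and H, so raw channel differences can be used)
Max is R' → H = 60 × (((G-B)/Δ) mod 6) = 60 × (((91-92)/43) mod 6)
  (-1)/43 = -0.0232…; negative, so add 6 → 5.9767…
  H = 60 × 5.9767… = 358.604…° → H = 358.6°
= HSL(358.6°, 19.1%, 44.1%)
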